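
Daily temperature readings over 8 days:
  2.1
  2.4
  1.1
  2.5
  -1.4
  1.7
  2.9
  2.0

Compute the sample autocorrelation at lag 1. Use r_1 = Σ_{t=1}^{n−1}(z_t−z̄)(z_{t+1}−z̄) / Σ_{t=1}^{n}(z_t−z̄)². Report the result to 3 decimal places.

-0.217

Mean z̄ = (2.1 + 2.4 + 1.1 + 2.5 − 1.4 + 1.7 + 2.9 + 2.0)/8 = 1.6625
Deviations from mean: 0.4375, 0.7375, -0.5625, 0.8375, -3.0625, 0.0375, 1.2375, 0.3375
Σ(z_t−z̄)(z_{t+1}−z̄) = (0.3227) + (-0.4148) + (-0.4711) + (-2.5648) + (-0.1148) + (0.0464) + (0.4177) = -2.7789
Denominator Σ(z_t−z̄)² = 12.7788
r_1 = -2.7789 / 12.7788 = -0.217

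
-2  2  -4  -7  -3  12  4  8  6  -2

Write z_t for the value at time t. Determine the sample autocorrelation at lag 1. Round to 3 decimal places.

0.275

Mean z̄ = (-2 + 2 − 4 − 7 − 3 + 12 + 4 + 8 + 6 − 2)/10 = 1.4000
Numerator Σ_{t=1}^{9}(z_t−z̄)(z_{t+1}−z̄) = 89.8400
Denominator Σ(z_t−z̄)² = 326.4000
r_1 = 89.8400 / 326.4000 = 0.275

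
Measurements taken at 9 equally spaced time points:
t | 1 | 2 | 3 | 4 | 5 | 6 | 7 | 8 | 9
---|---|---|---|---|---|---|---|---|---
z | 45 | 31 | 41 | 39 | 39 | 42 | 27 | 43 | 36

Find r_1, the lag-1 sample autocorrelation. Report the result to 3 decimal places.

-0.620

Mean z̄ = (45 + 31 + 41 + 39 + 39 + 42 + 27 + 43 + 36)/9 = 38.1111
Numerator Σ_{t=1}^{8}(z_t−z̄)(z_{t+1}−z̄) = -170.5679
Denominator Σ(z_t−z̄)² = 274.8889
r_1 = -170.5679 / 274.8889 = -0.620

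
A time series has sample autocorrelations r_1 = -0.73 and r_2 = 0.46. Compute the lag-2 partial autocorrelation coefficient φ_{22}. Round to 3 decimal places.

-0.156

φ_{22} = (r_2 − r_1²) / (1 − r_1²)
r_1² = (-0.73)² = 0.5329
Numerator = 0.46 − 0.5329 = -0.0729; denominator = 1 − 0.5329 = 0.4671
φ_{22} = -0.0729 / 0.4671 = -0.156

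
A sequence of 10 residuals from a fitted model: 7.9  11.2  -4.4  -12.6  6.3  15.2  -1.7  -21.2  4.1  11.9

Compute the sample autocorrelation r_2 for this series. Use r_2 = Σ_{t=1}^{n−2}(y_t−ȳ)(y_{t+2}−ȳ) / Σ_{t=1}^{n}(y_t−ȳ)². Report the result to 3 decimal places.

Mean ȳ = (7.9 + 11.2 − 4.4 − 12.6 + 6.3 + 15.2 − 1.7 − 21.2 + 4.1 + 11.9)/10 = 1.6700
Numerator Σ_{t=1}^{8}(y_t−ȳ)(y_{t+2}−ȳ) = -962.1698
Denominator Σ(y_t−ȳ)² = 1219.5610
r_2 = -962.1698 / 1219.5610 = -0.789

-0.789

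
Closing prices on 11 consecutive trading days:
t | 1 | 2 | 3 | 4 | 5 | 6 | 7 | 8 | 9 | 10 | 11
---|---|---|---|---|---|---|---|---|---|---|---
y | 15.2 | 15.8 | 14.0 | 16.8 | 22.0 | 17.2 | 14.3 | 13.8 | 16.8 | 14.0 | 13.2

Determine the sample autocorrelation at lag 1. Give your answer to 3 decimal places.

Mean ȳ = (15.2 + 15.8 + 14.0 + 16.8 + 22.0 + 17.2 + 14.3 + 13.8 + 16.8 + 14.0 + 13.2)/11 = 15.7364
Numerator Σ_{t=1}^{10}(y_t−ȳ)(y_{t+1}−ȳ) = 15.0150
Denominator Σ(y_t−ȳ)² = 62.2055
r_1 = 15.0150 / 62.2055 = 0.241

0.241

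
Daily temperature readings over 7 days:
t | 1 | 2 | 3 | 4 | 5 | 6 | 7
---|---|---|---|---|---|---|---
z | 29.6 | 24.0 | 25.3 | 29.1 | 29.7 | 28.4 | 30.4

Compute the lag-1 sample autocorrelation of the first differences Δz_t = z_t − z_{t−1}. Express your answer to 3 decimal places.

First differences Δz: -5.6, 1.3, 3.8, 0.6, -1.3, 2.0
Mean of differences = 0.1333
Numerator Σ(Δz_t−Δz̄)(Δz_{t+1}−Δz̄) = -4.0444
Denominator Σ(Δz_t−Δz̄)² = 53.4333
r_1(Δz) = -4.0444 / 53.4333 = -0.076

-0.076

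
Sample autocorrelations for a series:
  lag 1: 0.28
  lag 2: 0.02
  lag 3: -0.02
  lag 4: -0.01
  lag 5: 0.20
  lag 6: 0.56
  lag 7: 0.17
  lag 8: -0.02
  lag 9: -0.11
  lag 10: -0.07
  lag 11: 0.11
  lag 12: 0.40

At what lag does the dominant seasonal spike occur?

The largest autocorrelation is r_6 = 0.56, with a weaker echo at lag 12 (0.40); the remaining lags stay at or below 0.28. The elevated value at lag 1 (0.28), dropping to 0.02 at lag 2, reflects decaying short-term dependence rather than seasonality.
The dominant spike at lag 6 indicates a seasonal period of 6.

6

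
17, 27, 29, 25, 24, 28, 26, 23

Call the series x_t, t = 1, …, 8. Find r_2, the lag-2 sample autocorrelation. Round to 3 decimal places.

-0.428

Mean x̄ = (17 + 27 + 29 + 25 + 24 + 28 + 26 + 23)/8 = 24.8750
Σ(x_t−x̄)(x_{t+2}−x̄) = (-32.4844) + (0.2656) + (-3.6094) + (0.3906) + (-0.9844) + (-5.8594) = -42.2813
Denominator Σ(x_t−x̄)² = 98.8750
r_2 = -42.2813 / 98.8750 = -0.428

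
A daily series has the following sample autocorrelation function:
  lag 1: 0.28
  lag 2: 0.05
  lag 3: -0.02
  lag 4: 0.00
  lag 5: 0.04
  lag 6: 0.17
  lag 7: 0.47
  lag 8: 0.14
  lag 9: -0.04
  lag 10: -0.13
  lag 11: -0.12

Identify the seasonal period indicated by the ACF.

7

The largest autocorrelation is r_7 = 0.47; the remaining lags stay at or below 0.28. The elevated value at lag 1 (0.28), dropping to 0.05 at lag 2, reflects decaying short-term dependence rather than seasonality.
The dominant spike at lag 7 indicates a seasonal period of 7.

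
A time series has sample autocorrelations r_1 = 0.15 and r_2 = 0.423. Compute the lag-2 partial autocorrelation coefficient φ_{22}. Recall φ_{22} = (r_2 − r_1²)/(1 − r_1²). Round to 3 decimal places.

φ_{22} = (r_2 − r_1²) / (1 − r_1²)
r_1² = (0.15)² = 0.0225
Numerator = 0.423 − 0.0225 = 0.4005; denominator = 1 − 0.0225 = 0.9775
φ_{22} = 0.4005 / 0.9775 = 0.410

0.410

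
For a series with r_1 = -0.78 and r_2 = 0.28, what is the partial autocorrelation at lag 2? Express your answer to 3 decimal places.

-0.839

φ_{22} = (r_2 − r_1²) / (1 − r_1²)
r_1² = (-0.78)² = 0.6084
Numerator = 0.28 − 0.6084 = -0.3284; denominator = 1 − 0.6084 = 0.3916
φ_{22} = -0.3284 / 0.3916 = -0.839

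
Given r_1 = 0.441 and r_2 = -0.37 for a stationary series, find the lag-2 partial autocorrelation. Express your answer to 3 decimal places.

-0.701

φ_{22} = (r_2 − r_1²) / (1 − r_1²)
r_1² = (0.441)² = 0.194481
Numerator = -0.37 − 0.1945 = -0.5645; denominator = 1 − 0.1945 = 0.8055
φ_{22} = -0.5645 / 0.8055 = -0.701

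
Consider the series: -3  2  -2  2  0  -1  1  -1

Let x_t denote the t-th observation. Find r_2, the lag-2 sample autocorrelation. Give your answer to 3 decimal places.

Mean x̄ = (-3 + 2 − 2 + 2 + 0 − 1 + 1 − 1)/8 = -0.2500
Σ(x_t−x̄)(x_{t+2}−x̄) = (4.8125) + (5.0625) + (-0.4375) + (-1.6875) + (0.3125) + (0.5625) = 8.6250
Denominator Σ(x_t−x̄)² = 23.5000
r_2 = 8.6250 / 23.5000 = 0.367

0.367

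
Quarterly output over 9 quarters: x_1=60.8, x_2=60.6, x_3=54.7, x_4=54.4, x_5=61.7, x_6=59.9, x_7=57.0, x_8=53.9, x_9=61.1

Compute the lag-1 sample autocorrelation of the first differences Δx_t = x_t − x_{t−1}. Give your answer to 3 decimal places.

First differences Δx: -0.2, -5.9, -0.3, 7.3, -1.8, -2.9, -3.1, 7.2
Mean of differences = 0.0375
Numerator Σ(Δx_t−Δx̄)(Δx_{t+1}−Δx̄) = -20.2402
Denominator Σ(Δx_t−Δx̄)² = 161.3188
r_1(Δx) = -20.2402 / 161.3188 = -0.125

-0.125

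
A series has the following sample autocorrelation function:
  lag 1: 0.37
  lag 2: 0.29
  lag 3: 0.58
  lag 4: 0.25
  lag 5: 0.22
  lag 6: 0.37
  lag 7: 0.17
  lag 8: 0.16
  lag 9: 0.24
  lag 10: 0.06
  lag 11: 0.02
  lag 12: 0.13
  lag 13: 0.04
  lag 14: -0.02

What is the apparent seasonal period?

The largest autocorrelation is r_3 = 0.58; the remaining lags stay at or below 0.37. The elevated value at lag 1 (0.37), dropping to 0.29 at lag 2, reflects decaying short-term dependence rather than seasonality.
The dominant spike at lag 3 indicates a seasonal period of 3.

3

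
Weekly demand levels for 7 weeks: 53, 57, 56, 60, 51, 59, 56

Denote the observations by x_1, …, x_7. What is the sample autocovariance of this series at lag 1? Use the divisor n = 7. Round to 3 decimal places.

Mean x̄ = (53 + 57 + 56 + 60 + 51 + 59 + 56)/7 = 56.0000
Σ_{t=1}^{6}(x_t−x̄)(x_{t+1}−x̄) = -38.0000
γ_1 = -38.0000 / 7 = -5.429

-5.429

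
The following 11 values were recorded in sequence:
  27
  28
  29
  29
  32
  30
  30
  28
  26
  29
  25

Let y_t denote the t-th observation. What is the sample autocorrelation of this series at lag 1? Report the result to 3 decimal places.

Mean ȳ = (27 + 28 + 29 + 29 + 32 + 30 + 30 + 28 + 26 + 29 + 25)/11 = 28.4545
Numerator Σ_{t=1}^{10}(y_t−ȳ)(y_{t+1}−ȳ) = 7.7025
Denominator Σ(y_t−ȳ)² = 38.7273
r_1 = 7.7025 / 38.7273 = 0.199

0.199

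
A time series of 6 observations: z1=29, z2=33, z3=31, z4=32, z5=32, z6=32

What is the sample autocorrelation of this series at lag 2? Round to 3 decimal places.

Mean z̄ = (29 + 33 + 31 + 32 + 32 + 32)/6 = 31.5000
Σ(z_t−z̄)(z_{t+2}−z̄) = (1.2500) + (0.7500) + (-0.2500) + (0.2500) = 2.0000
Denominator Σ(z_t−z̄)² = 9.5000
r_2 = 2.0000 / 9.5000 = 0.211

0.211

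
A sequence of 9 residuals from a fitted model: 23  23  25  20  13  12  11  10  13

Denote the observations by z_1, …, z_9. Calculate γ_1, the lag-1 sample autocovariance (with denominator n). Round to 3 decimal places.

Mean z̄ = (23 + 23 + 25 + 20 + 13 + 12 + 11 + 10 + 13)/9 = 16.6667
Σ_{t=1}^{8}(z_t−z̄)(z_{t+1}−z̄) = 214.2222
γ_1 = 214.2222 / 9 = 23.802

23.802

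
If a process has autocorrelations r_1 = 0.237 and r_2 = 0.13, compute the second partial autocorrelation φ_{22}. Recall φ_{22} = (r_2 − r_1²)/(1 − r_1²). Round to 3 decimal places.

φ_{22} = (r_2 − r_1²) / (1 − r_1²)
r_1² = (0.237)² = 0.056169
Numerator = 0.13 − 0.0562 = 0.0738; denominator = 1 − 0.0562 = 0.9438
φ_{22} = 0.0738 / 0.9438 = 0.078

0.078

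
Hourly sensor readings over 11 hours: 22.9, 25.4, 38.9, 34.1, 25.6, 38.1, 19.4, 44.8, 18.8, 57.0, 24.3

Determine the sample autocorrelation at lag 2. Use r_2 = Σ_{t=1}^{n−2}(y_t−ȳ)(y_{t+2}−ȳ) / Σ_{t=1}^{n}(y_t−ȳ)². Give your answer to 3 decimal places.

Mean ȳ = (22.9 + 25.4 + 38.9 + 34.1 + 25.6 + 38.1 + 19.4 + 44.8 + 18.8 + 57.0 + 24.3)/11 = 31.7545
Numerator Σ_{t=1}^{9}(y_t−ȳ)(y_{t+2}−ȳ) = 637.5040
Denominator Σ(y_t−ȳ)² = 1437.0273
r_2 = 637.5040 / 1437.0273 = 0.444

0.444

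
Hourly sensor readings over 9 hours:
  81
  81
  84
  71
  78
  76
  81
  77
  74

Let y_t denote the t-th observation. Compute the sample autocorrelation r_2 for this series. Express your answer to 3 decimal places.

Mean ȳ = (81 + 81 + 84 + 71 + 78 + 76 + 81 + 77 + 74)/9 = 78.1111
Numerator Σ_{t=1}^{7}(y_t−ȳ)(y_{t+2}−ȳ) = 0.9753
Denominator Σ(y_t−ȳ)² = 132.8889
r_2 = 0.9753 / 132.8889 = 0.007

0.007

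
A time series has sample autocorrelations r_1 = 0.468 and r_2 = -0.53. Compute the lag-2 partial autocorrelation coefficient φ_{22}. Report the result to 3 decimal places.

-0.959

φ_{22} = (r_2 − r_1²) / (1 − r_1²)
r_1² = (0.468)² = 0.219024
Numerator = -0.53 − 0.2190 = -0.7490; denominator = 1 − 0.2190 = 0.7810
φ_{22} = -0.7490 / 0.7810 = -0.959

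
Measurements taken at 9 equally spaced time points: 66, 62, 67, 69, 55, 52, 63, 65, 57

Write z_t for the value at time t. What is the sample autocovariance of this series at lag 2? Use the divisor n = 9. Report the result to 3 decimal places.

Mean z̄ = (66 + 62 + 67 + 69 + 55 + 52 + 63 + 65 + 57)/9 = 61.7778
Σ_{t=1}^{7}(z_t−z̄)(z_{t+2}−z̄) = -127.9877
γ_2 = -127.9877 / 9 = -14.221

-14.221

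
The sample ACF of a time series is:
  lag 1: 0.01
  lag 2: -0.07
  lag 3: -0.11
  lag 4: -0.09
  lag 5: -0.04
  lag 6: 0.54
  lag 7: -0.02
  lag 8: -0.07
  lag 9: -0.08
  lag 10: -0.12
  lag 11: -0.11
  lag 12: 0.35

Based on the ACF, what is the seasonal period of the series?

The largest autocorrelation is r_6 = 0.54, with a weaker echo at lag 12 (0.35); the remaining lags stay at or below 0.01.
The dominant spike at lag 6 indicates a seasonal period of 6.

6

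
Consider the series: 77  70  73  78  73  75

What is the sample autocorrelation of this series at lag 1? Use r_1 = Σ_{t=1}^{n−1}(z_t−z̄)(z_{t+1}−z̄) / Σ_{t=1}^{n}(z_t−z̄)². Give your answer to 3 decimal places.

-0.379

Mean z̄ = (77 + 70 + 73 + 78 + 73 + 75)/6 = 74.3333
Deviations from mean: 2.6667, -4.3333, -1.3333, 3.6667, -1.3333, 0.6667
Σ(z_t−z̄)(z_{t+1}−z̄) = (-11.5556) + (5.7778) + (-4.8889) + (-4.8889) + (-0.8889) = -16.4444
Denominator Σ(z_t−z̄)² = 43.3333
r_1 = -16.4444 / 43.3333 = -0.379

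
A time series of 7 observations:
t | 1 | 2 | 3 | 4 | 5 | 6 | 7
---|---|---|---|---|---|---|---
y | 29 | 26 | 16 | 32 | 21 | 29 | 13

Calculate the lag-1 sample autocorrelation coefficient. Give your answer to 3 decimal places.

Mean ȳ = (29 + 26 + 16 + 32 + 21 + 29 + 13)/7 = 23.7143
Deviations from mean: 5.2857, 2.2857, -7.7143, 8.2857, -2.7143, 5.2857, -10.7143
Σ(y_t−ȳ)(y_{t+1}−ȳ) = (12.0816) + (-17.6327) + (-63.9184) + (-22.4898) + (-14.3469) + (-56.6327) = -162.9388
Denominator Σ(y_t−ȳ)² = 311.4286
r_1 = -162.9388 / 311.4286 = -0.523

-0.523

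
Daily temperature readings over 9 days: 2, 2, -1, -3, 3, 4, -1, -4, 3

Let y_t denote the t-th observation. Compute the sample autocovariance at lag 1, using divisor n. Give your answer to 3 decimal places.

Mean ȳ = (2 + 2 − 1 − 3 + 3 + 4 − 1 − 4 + 3)/9 = 0.5556
Σ_{t=1}^{8}(y_t−ȳ)(y_{t+1}−ȳ) = -4.3086
γ_1 = -4.3086 / 9 = -0.479

-0.479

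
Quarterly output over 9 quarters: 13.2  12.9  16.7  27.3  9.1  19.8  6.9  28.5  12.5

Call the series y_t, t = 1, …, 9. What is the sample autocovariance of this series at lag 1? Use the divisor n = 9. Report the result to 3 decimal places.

Mean ȳ = (13.2 + 12.9 + 16.7 + 27.3 + 9.1 + 19.8 + 6.9 + 28.5 + 12.5)/9 = 16.3222
Σ_{t=1}^{8}(y_t−ȳ)(y_{t+1}−ȳ) = -284.9183
γ_1 = -284.9183 / 9 = -31.658

-31.658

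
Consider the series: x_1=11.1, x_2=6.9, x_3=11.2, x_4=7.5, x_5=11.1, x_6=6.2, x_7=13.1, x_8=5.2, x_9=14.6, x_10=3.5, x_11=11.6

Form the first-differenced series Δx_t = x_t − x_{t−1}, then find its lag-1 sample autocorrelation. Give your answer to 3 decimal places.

First differences Δx: -4.2, 4.3, -3.7, 3.6, -4.9, 6.9, -7.9, 9.4, -11.1, 8.1
Mean of differences = 0.0500
Numerator Σ(Δx_t−Δx̄)(Δx_{t+1}−Δx̄) = -421.5925
Denominator Σ(Δx_t−Δx̄)² = 473.9650
r_1(Δx) = -421.5925 / 473.9650 = -0.890

-0.890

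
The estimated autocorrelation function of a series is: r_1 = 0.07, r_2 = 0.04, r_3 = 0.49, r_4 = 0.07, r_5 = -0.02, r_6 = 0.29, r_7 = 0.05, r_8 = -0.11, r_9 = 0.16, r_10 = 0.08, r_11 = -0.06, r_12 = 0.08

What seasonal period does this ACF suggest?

The largest autocorrelation is r_3 = 0.49, with weaker echoes at lags 6 (0.29) and 9 (0.16); the remaining lags stay at or below 0.08.
The dominant spike at lag 3 indicates a seasonal period of 3.

3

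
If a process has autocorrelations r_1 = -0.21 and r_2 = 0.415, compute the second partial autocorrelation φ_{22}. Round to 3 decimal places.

0.388

φ_{22} = (r_2 − r_1²) / (1 − r_1²)
r_1² = (-0.21)² = 0.0441
Numerator = 0.415 − 0.0441 = 0.3709; denominator = 1 − 0.0441 = 0.9559
φ_{22} = 0.3709 / 0.9559 = 0.388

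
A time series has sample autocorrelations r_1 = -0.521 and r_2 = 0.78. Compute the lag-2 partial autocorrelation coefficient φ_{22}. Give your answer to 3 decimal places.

0.698

φ_{22} = (r_2 − r_1²) / (1 − r_1²)
r_1² = (-0.521)² = 0.271441
Numerator = 0.78 − 0.2714 = 0.5086; denominator = 1 − 0.2714 = 0.7286
φ_{22} = 0.5086 / 0.7286 = 0.698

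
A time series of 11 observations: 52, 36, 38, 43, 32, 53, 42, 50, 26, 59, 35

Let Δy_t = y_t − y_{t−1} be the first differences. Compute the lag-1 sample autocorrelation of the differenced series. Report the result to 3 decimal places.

First differences Δy: -16, 2, 5, -11, 21, -11, 8, -24, 33, -24
Mean of differences = -1.7000
Numerator Σ(Δy_t−Δȳ)(Δy_{t+1}−Δȳ) = -2366.7900
Denominator Σ(Δy_t−Δȳ)² = 3244.1000
r_1(Δy) = -2366.7900 / 3244.1000 = -0.730

-0.730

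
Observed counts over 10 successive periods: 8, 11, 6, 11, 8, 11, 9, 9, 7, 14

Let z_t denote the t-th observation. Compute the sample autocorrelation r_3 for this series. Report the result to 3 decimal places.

-0.311

Mean z̄ = (8 + 11 + 6 + 11 + 8 + 11 + 9 + 9 + 7 + 14)/10 = 9.4000
Numerator Σ_{t=1}^{7}(z_t−z̄)(z_{t+3}−z̄) = -15.6800
Denominator Σ(z_t−z̄)² = 50.4000
r_3 = -15.6800 / 50.4000 = -0.311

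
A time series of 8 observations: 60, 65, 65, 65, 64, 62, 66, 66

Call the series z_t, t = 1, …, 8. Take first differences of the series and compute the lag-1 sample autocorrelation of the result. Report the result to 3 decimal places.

First differences Δz: 5, 0, 0, -1, -2, 4, 0
Mean of differences = 0.8571
Numerator Σ(Δz_t−Δz̄)(Δz_{t+1}−Δz̄) = -7.5918
Denominator Σ(Δz_t−Δz̄)² = 40.8571
r_1(Δz) = -7.5918 / 40.8571 = -0.186

-0.186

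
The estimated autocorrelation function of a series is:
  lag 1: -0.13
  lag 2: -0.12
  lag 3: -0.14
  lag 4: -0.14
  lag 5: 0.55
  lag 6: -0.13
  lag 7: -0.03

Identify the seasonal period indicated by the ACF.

The largest autocorrelation is r_5 = 0.55; the remaining lags stay at or below -0.03.
The dominant spike at lag 5 indicates a seasonal period of 5.

5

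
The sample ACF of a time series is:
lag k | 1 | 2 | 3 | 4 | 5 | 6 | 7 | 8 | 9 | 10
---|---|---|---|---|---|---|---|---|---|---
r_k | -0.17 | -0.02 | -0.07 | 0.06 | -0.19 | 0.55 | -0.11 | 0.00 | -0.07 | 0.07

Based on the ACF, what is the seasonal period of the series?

6

The largest autocorrelation is r_6 = 0.55; the remaining lags stay at or below 0.07.
The dominant spike at lag 6 indicates a seasonal period of 6.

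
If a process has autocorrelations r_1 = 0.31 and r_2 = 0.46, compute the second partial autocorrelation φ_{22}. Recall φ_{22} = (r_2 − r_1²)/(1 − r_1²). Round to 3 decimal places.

φ_{22} = (r_2 − r_1²) / (1 − r_1²)
r_1² = (0.31)² = 0.0961
Numerator = 0.46 − 0.0961 = 0.3639; denominator = 1 − 0.0961 = 0.9039
φ_{22} = 0.3639 / 0.9039 = 0.403

0.403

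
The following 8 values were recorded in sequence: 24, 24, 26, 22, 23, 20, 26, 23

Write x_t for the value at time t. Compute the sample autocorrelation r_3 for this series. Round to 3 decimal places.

Mean x̄ = (24 + 24 + 26 + 22 + 23 + 20 + 26 + 23)/8 = 23.5000
Deviations from mean: 0.5000, 0.5000, 2.5000, -1.5000, -0.5000, -3.5000, 2.5000, -0.5000
Numerator Σ_{t=1}^{5}(x_t−x̄)(x_{t+3}−x̄) = -13.2500
Denominator Σ(x_t−x̄)² = 28.0000
r_3 = -13.2500 / 28.0000 = -0.473

-0.473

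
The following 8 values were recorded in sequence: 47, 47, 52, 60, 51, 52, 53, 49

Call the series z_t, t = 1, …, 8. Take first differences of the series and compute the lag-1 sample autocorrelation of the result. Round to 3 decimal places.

-0.244

First differences Δz: 0, 5, 8, -9, 1, 1, -4
Mean of differences = 0.2857
Numerator Σ(Δz_t−Δz̄)(Δz_{t+1}−Δz̄) = -45.7959
Denominator Σ(Δz_t−Δz̄)² = 187.4286
r_1(Δz) = -45.7959 / 187.4286 = -0.244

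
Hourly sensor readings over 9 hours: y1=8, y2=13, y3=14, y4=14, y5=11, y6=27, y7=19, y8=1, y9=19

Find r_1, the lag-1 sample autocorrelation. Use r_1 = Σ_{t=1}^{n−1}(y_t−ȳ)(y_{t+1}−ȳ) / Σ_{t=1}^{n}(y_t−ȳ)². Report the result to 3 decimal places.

Mean ȳ = (8 + 13 + 14 + 14 + 11 + 27 + 19 + 1 + 19)/9 = 14.0000
Numerator Σ_{t=1}^{8}(y_t−ȳ)(y_{t+1}−ȳ) = -98.0000
Denominator Σ(y_t−ȳ)² = 434.0000
r_1 = -98.0000 / 434.0000 = -0.226

-0.226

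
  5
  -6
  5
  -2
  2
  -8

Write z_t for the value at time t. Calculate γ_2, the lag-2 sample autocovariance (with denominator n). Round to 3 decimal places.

Mean z̄ = (5 − 6 + 5 − 2 + 2 − 8)/6 = -0.6667
Σ_{t=1}^{4}(z_t−z̄)(z_{t+2}−z̄) = 64.1111
γ_2 = 64.1111 / 6 = 10.685

10.685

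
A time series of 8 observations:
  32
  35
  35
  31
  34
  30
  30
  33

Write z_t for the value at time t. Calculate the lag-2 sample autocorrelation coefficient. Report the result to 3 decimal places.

-0.083

Mean z̄ = (32 + 35 + 35 + 31 + 34 + 30 + 30 + 33)/8 = 32.5000
Deviations from mean: -0.5000, 2.5000, 2.5000, -1.5000, 1.5000, -2.5000, -2.5000, 0.5000
Numerator Σ_{t=1}^{6}(z_t−z̄)(z_{t+2}−z̄) = -2.5000
Denominator Σ(z_t−z̄)² = 30.0000
r_2 = -2.5000 / 30.0000 = -0.083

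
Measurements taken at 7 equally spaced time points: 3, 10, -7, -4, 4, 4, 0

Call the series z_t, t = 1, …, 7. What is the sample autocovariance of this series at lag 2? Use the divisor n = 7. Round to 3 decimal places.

-14.155

Mean z̄ = (3 + 10 − 7 − 4 + 4 + 4 + 0)/7 = 1.4286
Deviations: 1.5714, 8.5714, -8.4286, -5.4286, 2.5714, 2.5714, -1.4286
Σ_{t=1}^{5}(z_t−z̄)(z_{t+2}−z̄) = -99.0816
γ_2 = -99.0816 / 7 = -14.155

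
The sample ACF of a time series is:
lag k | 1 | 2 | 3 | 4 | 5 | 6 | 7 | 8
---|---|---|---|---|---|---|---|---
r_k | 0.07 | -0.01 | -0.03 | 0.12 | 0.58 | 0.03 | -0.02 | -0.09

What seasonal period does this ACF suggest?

5

The largest autocorrelation is r_5 = 0.58; the remaining lags stay at or below 0.12.
The dominant spike at lag 5 indicates a seasonal period of 5.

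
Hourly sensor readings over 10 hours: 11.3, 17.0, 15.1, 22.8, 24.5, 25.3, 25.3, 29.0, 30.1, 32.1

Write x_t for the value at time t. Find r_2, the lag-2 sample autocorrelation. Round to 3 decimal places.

0.404

Mean x̄ = (11.3 + 17.0 + 15.1 + 22.8 + 24.5 + 25.3 + 25.3 + 29.0 + 30.1 + 32.1)/10 = 23.2500
Numerator Σ_{t=1}^{8}(x_t−x̄)(x_{t+2}−x̄) = 168.3750
Denominator Σ(x_t−x̄)² = 416.7650
r_2 = 168.3750 / 416.7650 = 0.404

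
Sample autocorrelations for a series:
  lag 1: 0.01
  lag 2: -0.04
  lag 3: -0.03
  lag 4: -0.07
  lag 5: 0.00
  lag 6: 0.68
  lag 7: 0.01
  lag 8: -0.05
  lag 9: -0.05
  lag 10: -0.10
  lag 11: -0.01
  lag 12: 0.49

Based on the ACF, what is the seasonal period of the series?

6

The largest autocorrelation is r_6 = 0.68, with a weaker echo at lag 12 (0.49); the remaining lags stay at or below 0.01.
The dominant spike at lag 6 indicates a seasonal period of 6.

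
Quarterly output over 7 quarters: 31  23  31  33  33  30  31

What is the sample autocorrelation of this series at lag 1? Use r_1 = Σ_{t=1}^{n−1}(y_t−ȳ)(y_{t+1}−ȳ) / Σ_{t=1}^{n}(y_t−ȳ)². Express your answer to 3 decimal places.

-0.030

Mean ȳ = (31 + 23 + 31 + 33 + 33 + 30 + 31)/7 = 30.2857
Σ(y_t−ȳ)(y_{t+1}−ȳ) = (-5.2041) + (-5.2041) + (1.9388) + (7.3673) + (-0.7755) + (-0.2041) = -2.0816
Denominator Σ(y_t−ȳ)² = 69.4286
r_1 = -2.0816 / 69.4286 = -0.030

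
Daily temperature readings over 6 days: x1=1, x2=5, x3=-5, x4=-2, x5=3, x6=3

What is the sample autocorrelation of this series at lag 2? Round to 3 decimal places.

Mean x̄ = (1 + 5 − 5 − 2 + 3 + 3)/6 = 0.8333
Deviations from mean: 0.1667, 4.1667, -5.8333, -2.8333, 2.1667, 2.1667
Σ(x_t−x̄)(x_{t+2}−x̄) = (-0.9722) + (-11.8056) + (-12.6389) + (-6.1389) = -31.5556
Denominator Σ(x_t−x̄)² = 68.8333
r_2 = -31.5556 / 68.8333 = -0.458

-0.458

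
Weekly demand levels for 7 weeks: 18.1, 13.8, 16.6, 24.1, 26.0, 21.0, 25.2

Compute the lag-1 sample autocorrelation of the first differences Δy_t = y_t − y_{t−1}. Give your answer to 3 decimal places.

-0.143

First differences Δy: -4.3, 2.8, 7.5, 1.9, -5.0, 4.2
Mean of differences = 1.1833
Numerator Σ(Δy_t−Δȳ)(Δy_{t+1}−Δȳ) = -17.2103
Denominator Σ(Δy_t−Δȳ)² = 120.4283
r_1(Δy) = -17.2103 / 120.4283 = -0.143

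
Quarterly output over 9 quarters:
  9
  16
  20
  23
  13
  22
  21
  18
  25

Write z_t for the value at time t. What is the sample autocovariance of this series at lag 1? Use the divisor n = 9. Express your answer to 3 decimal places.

-1.466

Mean z̄ = (9 + 16 + 20 + 23 + 13 + 22 + 21 + 18 + 25)/9 = 18.5556
Σ_{t=1}^{8}(z_t−z̄)(z_{t+1}−z̄) = -13.1975
γ_1 = -13.1975 / 9 = -1.466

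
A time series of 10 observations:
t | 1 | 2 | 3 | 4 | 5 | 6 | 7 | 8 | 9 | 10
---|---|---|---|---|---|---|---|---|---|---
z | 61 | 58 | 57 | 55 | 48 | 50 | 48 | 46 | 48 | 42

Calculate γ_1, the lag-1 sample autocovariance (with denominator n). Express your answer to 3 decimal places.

18.631

Mean z̄ = (61 + 58 + 57 + 55 + 48 + 50 + 48 + 46 + 48 + 42)/10 = 51.3000
Σ_{t=1}^{9}(z_t−z̄)(z_{t+1}−z̄) = 186.3100
γ_1 = 186.3100 / 10 = 18.631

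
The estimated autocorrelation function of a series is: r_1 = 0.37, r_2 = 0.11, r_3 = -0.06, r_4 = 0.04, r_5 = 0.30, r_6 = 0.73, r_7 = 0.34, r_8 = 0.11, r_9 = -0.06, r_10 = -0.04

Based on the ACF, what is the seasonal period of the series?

6

The largest autocorrelation is r_6 = 0.73; the remaining lags stay at or below 0.37. The elevated value at lag 1 (0.37), dropping to 0.11 at lag 2, reflects decaying short-term dependence rather than seasonality.
The dominant spike at lag 6 indicates a seasonal period of 6.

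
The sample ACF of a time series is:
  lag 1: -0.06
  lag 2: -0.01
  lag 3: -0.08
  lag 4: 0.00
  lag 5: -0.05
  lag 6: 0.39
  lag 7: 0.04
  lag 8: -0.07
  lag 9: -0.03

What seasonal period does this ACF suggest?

The largest autocorrelation is r_6 = 0.39; the remaining lags stay at or below 0.04.
The dominant spike at lag 6 indicates a seasonal period of 6.

6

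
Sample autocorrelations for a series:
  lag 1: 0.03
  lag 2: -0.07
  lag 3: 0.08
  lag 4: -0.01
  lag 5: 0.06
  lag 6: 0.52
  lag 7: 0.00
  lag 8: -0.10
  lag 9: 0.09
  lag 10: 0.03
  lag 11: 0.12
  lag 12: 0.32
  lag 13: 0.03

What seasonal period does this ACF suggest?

6

The largest autocorrelation is r_6 = 0.52, with a weaker echo at lag 12 (0.32); the remaining lags stay at or below 0.12.
The dominant spike at lag 6 indicates a seasonal period of 6.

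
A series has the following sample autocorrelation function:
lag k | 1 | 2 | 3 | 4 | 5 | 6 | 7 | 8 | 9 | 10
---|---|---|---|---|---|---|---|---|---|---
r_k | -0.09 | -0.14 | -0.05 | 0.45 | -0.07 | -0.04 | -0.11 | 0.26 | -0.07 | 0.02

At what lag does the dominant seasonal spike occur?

The largest autocorrelation is r_4 = 0.45, with a weaker echo at lag 8 (0.26); the remaining lags stay at or below 0.02.
The dominant spike at lag 4 indicates a seasonal period of 4.

4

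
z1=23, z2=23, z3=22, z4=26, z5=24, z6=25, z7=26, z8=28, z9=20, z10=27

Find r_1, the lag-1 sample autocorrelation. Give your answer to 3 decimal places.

-0.367

Mean z̄ = (23 + 23 + 22 + 26 + 24 + 25 + 26 + 28 + 20 + 27)/10 = 24.4000
Numerator Σ_{t=1}^{9}(z_t−z̄)(z_{t+1}−z̄) = -19.9600
Denominator Σ(z_t−z̄)² = 54.4000
r_1 = -19.9600 / 54.4000 = -0.367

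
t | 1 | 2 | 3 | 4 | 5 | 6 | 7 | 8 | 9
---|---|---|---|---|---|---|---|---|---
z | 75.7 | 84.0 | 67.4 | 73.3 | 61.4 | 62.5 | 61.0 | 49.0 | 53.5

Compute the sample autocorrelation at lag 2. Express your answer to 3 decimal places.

Mean z̄ = (75.7 + 84.0 + 67.4 + 73.3 + 61.4 + 62.5 + 61.0 + 49.0 + 53.5)/9 = 65.3111
Numerator Σ_{t=1}^{7}(z_t−z̄)(z_{t+2}−z̄) = 254.0098
Denominator Σ(z_t−z̄)² = 972.7289
r_2 = 254.0098 / 972.7289 = 0.261

0.261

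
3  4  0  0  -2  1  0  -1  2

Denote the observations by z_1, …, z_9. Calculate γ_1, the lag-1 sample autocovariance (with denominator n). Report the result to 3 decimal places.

0.649

Mean z̄ = (3 + 4 + 0 + 0 − 2 + 1 + 0 − 1 + 2)/9 = 0.7778
Σ_{t=1}^{8}(z_t−z̄)(z_{t+1}−z̄) = 5.8395
γ_1 = 5.8395 / 9 = 0.649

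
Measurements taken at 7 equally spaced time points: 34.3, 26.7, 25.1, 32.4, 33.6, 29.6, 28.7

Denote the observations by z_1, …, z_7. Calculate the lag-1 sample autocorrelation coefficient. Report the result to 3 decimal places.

-0.026

Mean z̄ = (34.3 + 26.7 + 25.1 + 32.4 + 33.6 + 29.6 + 28.7)/7 = 30.0571
Deviations from mean: 4.2429, -3.3571, -4.9571, 2.3429, 3.5429, -0.4571, -1.3571
Numerator Σ_{t=1}^{6}(z_t−z̄)(z_{t+1}−z̄) = -1.9147
Denominator Σ(z_t−z̄)² = 73.9371
r_1 = -1.9147 / 73.9371 = -0.026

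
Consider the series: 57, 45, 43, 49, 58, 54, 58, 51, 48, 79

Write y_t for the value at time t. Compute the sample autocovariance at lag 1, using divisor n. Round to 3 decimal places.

Mean ȳ = (57 + 45 + 43 + 49 + 58 + 54 + 58 + 51 + 48 + 79)/10 = 54.2000
Σ_{t=1}^{9}(y_t−ȳ)(y_{t+1}−ȳ) = -31.8400
γ_1 = -31.8400 / 10 = -3.184

-3.184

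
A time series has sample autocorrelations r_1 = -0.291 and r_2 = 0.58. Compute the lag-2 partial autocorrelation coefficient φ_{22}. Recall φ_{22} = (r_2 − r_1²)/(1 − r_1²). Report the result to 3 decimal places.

φ_{22} = (r_2 − r_1²) / (1 − r_1²)
r_1² = (-0.291)² = 0.084681
Numerator = 0.58 − 0.0847 = 0.4953; denominator = 1 − 0.0847 = 0.9153
φ_{22} = 0.4953 / 0.9153 = 0.541

0.541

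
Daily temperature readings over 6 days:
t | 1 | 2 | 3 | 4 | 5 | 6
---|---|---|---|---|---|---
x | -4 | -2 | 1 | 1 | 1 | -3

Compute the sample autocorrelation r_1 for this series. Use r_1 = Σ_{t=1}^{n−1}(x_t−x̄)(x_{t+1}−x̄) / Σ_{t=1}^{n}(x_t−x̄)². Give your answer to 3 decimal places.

0.192

Mean x̄ = (-4 − 2 + 1 + 1 + 1 − 3)/6 = -1.0000
Deviations from mean: -3.0000, -1.0000, 2.0000, 2.0000, 2.0000, -2.0000
Numerator Σ_{t=1}^{5}(x_t−x̄)(x_{t+1}−x̄) = 5.0000
Denominator Σ(x_t−x̄)² = 26.0000
r_1 = 5.0000 / 26.0000 = 0.192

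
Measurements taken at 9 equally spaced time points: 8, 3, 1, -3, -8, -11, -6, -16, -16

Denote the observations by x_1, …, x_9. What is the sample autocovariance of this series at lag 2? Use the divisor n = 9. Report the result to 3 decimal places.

15.901

Mean x̄ = (8 + 3 + 1 − 3 − 8 − 11 − 6 − 16 − 16)/9 = -5.3333
Σ_{t=1}^{7}(x_t−x̄)(x_{t+2}−x̄) = 143.1111
γ_2 = 143.1111 / 9 = 15.901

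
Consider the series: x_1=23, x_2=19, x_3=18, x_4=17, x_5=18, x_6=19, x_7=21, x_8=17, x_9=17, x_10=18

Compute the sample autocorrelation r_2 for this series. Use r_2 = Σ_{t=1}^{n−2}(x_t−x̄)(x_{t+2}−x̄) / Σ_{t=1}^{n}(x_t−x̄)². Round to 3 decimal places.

Mean x̄ = (23 + 19 + 18 + 17 + 18 + 19 + 21 + 17 + 17 + 18)/10 = 18.7000
Numerator Σ_{t=1}^{8}(x_t−x̄)(x_{t+2}−x̄) = -8.3800
Denominator Σ(x_t−x̄)² = 34.1000
r_2 = -8.3800 / 34.1000 = -0.246

-0.246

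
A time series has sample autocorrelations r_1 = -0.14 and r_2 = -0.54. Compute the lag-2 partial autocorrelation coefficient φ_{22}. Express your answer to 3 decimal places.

-0.571

φ_{22} = (r_2 − r_1²) / (1 − r_1²)
r_1² = (-0.14)² = 0.0196
Numerator = -0.54 − 0.0196 = -0.5596; denominator = 1 − 0.0196 = 0.9804
φ_{22} = -0.5596 / 0.9804 = -0.571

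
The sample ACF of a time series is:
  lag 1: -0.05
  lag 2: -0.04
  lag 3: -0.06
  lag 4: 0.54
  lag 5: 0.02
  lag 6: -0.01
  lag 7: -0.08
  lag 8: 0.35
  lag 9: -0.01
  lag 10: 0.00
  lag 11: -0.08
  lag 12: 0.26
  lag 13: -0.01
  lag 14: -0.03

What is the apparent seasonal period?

The largest autocorrelation is r_4 = 0.54, with weaker echoes at lags 8 (0.35) and 12 (0.26); the remaining lags stay at or below 0.02.
The dominant spike at lag 4 indicates a seasonal period of 4.

4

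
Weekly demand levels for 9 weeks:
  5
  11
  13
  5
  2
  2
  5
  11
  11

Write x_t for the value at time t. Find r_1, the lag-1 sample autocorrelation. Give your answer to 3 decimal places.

Mean x̄ = (5 + 11 + 13 + 5 + 2 + 2 + 5 + 11 + 11)/9 = 7.2222
Numerator Σ_{t=1}^{8}(x_t−x̄)(x_{t+1}−x̄) = 56.9506
Denominator Σ(x_t−x̄)² = 145.5556
r_1 = 56.9506 / 145.5556 = 0.391

0.391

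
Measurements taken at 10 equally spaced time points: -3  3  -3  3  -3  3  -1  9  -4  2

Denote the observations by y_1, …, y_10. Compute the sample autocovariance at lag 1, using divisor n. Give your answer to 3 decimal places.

-10.556

Mean ȳ = (-3 + 3 − 3 + 3 − 3 + 3 − 1 + 9 − 4 + 2)/10 = 0.6000
Σ_{t=1}^{9}(y_t−ȳ)(y_{t+1}−ȳ) = -105.5600
γ_1 = -105.5600 / 10 = -10.556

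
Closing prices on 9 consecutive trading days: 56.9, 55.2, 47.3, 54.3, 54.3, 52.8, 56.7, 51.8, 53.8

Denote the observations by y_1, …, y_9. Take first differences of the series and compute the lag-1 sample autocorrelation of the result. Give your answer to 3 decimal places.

First differences Δy: -1.7, -7.9, 7.0, 0.0, -1.5, 3.9, -4.9, 2.0
Mean of differences = -0.3875
Numerator Σ(Δy_t−Δȳ)(Δy_{t+1}−Δȳ) = -78.0977
Denominator Σ(Δy_t−Δȳ)² = 158.5688
r_1(Δy) = -78.0977 / 158.5688 = -0.493

-0.493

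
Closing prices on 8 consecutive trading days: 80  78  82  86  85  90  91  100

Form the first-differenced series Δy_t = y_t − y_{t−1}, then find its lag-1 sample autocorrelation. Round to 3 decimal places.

First differences Δy: -2, 4, 4, -1, 5, 1, 9
Mean of differences = 2.8571
Numerator Σ(Δy_t−Δȳ)(Δy_{t+1}−Δȳ) = -32.3061
Denominator Σ(Δy_t−Δȳ)² = 86.8571
r_1(Δy) = -32.3061 / 86.8571 = -0.372

-0.372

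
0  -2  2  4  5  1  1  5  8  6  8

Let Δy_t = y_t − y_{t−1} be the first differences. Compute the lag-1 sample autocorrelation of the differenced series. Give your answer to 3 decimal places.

First differences Δy: -2, 4, 2, 1, -4, 0, 4, 3, -2, 2
Mean of differences = 0.8000
Numerator Σ(Δy_t−Δȳ)(Δy_{t+1}−Δȳ) = -7.0400
Denominator Σ(Δy_t−Δȳ)² = 67.6000
r_1(Δy) = -7.0400 / 67.6000 = -0.104

-0.104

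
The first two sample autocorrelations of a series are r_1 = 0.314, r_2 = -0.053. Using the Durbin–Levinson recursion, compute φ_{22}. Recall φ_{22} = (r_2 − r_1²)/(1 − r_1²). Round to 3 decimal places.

-0.168

φ_{22} = (r_2 − r_1²) / (1 − r_1²)
r_1² = (0.314)² = 0.098596
Numerator = -0.053 − 0.0986 = -0.1516; denominator = 1 − 0.0986 = 0.9014
φ_{22} = -0.1516 / 0.9014 = -0.168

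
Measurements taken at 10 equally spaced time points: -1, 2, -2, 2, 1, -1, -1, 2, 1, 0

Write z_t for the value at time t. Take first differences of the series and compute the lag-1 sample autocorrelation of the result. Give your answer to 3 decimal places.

First differences Δz: 3, -4, 4, -1, -2, 0, 3, -1, -1
Mean of differences = 0.1111
Numerator Σ(Δz_t−Δz̄)(Δz_{t+1}−Δz̄) = -31.9012
Denominator Σ(Δz_t−Δz̄)² = 56.8889
r_1(Δz) = -31.9012 / 56.8889 = -0.561

-0.561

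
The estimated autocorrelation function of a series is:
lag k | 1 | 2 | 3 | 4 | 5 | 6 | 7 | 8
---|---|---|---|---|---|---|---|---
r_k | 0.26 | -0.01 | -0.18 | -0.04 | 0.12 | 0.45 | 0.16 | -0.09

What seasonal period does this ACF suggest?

The largest autocorrelation is r_6 = 0.45; the remaining lags stay at or below 0.26.
The dominant spike at lag 6 indicates a seasonal period of 6.

6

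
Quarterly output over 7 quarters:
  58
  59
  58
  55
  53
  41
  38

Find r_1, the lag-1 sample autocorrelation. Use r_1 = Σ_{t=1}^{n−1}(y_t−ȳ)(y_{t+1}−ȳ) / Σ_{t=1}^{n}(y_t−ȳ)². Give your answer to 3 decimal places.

0.558

Mean ȳ = (58 + 59 + 58 + 55 + 53 + 41 + 38)/7 = 51.7143
Deviations from mean: 6.2857, 7.2857, 6.2857, 3.2857, 1.2857, -10.7143, -13.7143
Σ(y_t−ȳ)(y_{t+1}−ȳ) = (45.7959) + (45.7959) + (20.6531) + (4.2245) + (-13.7755) + (146.9388) = 249.6327
Denominator Σ(y_t−ȳ)² = 447.4286
r_1 = 249.6327 / 447.4286 = 0.558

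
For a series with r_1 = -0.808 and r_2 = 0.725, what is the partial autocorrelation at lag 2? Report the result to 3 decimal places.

φ_{22} = (r_2 − r_1²) / (1 − r_1²)
r_1² = (-0.808)² = 0.652864
Numerator = 0.725 − 0.6529 = 0.0721; denominator = 1 − 0.6529 = 0.3471
φ_{22} = 0.0721 / 0.3471 = 0.208

0.208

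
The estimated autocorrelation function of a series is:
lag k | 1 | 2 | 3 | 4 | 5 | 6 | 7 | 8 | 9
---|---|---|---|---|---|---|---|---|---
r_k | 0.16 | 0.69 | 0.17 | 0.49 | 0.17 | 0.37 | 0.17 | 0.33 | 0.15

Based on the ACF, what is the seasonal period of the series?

The largest autocorrelation is r_2 = 0.69, with weaker echoes at lags 4 (0.49), 6 (0.37) and 8 (0.33); the remaining lags stay at or below 0.17.
The dominant spike at lag 2 indicates a seasonal period of 2.

2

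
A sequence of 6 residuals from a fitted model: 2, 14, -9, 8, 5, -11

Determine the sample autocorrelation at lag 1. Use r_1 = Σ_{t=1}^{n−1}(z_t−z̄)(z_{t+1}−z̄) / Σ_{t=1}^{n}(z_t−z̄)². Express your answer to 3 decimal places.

Mean z̄ = (2 + 14 − 9 + 8 + 5 − 11)/6 = 1.5000
Deviations from mean: 0.5000, 12.5000, -10.5000, 6.5000, 3.5000, -12.5000
Σ(z_t−z̄)(z_{t+1}−z̄) = (6.2500) + (-131.2500) + (-68.2500) + (22.7500) + (-43.7500) = -214.2500
Denominator Σ(z_t−z̄)² = 477.5000
r_1 = -214.2500 / 477.5000 = -0.449

-0.449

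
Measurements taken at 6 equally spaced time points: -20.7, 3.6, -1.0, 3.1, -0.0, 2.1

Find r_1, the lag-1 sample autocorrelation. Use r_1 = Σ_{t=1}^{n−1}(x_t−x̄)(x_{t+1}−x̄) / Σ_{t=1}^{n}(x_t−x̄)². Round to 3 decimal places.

-0.172

Mean x̄ = (-20.7 + 3.6 − 1.0 + 3.1 − 0.0 + 2.1)/6 = -2.1500
Deviations from mean: -18.5500, 5.7500, 1.1500, 5.2500, 2.1500, 4.2500
Σ(x_t−x̄)(x_{t+1}−x̄) = (-106.6625) + (6.6125) + (6.0375) + (11.2875) + (9.1375) = -73.5875
Denominator Σ(x_t−x̄)² = 428.7350
r_1 = -73.5875 / 428.7350 = -0.172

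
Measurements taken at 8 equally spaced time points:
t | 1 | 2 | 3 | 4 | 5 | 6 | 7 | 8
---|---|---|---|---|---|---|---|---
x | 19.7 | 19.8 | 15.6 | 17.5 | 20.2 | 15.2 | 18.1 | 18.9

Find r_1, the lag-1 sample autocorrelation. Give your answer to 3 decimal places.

Mean x̄ = (19.7 + 19.8 + 15.6 + 17.5 + 20.2 + 15.2 + 18.1 + 18.9)/8 = 18.1250
Deviations from mean: 1.5750, 1.6750, -2.5250, -0.6250, 2.0750, -2.9250, -0.0250, 0.7750
Σ(x_t−x̄)(x_{t+1}−x̄) = (2.6381) + (-4.2294) + (1.5781) + (-1.2969) + (-6.0694) + (0.0731) + (-0.0194) = -7.3256
Denominator Σ(x_t−x̄)² = 25.5150
r_1 = -7.3256 / 25.5150 = -0.287

-0.287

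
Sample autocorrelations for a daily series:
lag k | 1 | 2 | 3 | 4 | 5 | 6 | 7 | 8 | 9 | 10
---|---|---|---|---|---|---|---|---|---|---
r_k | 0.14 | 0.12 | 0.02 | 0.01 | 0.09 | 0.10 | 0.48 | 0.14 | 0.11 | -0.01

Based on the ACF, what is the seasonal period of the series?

7

The largest autocorrelation is r_7 = 0.48; the remaining lags stay at or below 0.14.
The dominant spike at lag 7 indicates a seasonal period of 7.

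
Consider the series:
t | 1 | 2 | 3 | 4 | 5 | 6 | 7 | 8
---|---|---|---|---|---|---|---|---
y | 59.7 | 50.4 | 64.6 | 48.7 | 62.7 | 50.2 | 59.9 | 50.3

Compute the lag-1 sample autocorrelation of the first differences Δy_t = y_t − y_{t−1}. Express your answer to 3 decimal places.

-0.899

First differences Δy: -9.3, 14.2, -15.9, 14.0, -12.5, 9.7, -9.6
Mean of differences = -1.3429
Numerator Σ(Δy_t−Δȳ)(Δy_{t+1}−Δȳ) = -958.8561
Denominator Σ(Δy_t−Δȳ)² = 1066.8171
r_1(Δy) = -958.8561 / 1066.8171 = -0.899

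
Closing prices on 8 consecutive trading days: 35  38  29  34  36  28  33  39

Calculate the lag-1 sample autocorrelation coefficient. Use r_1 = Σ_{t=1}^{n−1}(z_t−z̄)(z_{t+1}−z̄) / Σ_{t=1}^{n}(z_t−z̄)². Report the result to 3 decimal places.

Mean z̄ = (35 + 38 + 29 + 34 + 36 + 28 + 33 + 39)/8 = 34.0000
Numerator Σ_{t=1}^{7}(z_t−z̄)(z_{t+1}−z̄) = -27.0000
Denominator Σ(z_t−z̄)² = 108.0000
r_1 = -27.0000 / 108.0000 = -0.250

-0.250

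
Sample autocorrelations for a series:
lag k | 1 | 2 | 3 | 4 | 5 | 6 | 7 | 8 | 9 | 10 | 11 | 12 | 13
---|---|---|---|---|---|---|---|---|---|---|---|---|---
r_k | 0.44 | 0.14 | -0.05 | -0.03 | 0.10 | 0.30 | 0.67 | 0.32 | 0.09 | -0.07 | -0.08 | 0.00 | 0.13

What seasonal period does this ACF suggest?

7

The largest autocorrelation is r_7 = 0.67; the remaining lags stay at or below 0.44. The elevated value at lag 1 (0.44), dropping to 0.14 at lag 2, reflects decaying short-term dependence rather than seasonality.
The dominant spike at lag 7 indicates a seasonal period of 7.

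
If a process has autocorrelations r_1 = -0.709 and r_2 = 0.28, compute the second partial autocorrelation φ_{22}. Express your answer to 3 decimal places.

-0.448

φ_{22} = (r_2 − r_1²) / (1 − r_1²)
r_1² = (-0.709)² = 0.502681
Numerator = 0.28 − 0.5027 = -0.2227; denominator = 1 − 0.5027 = 0.4973
φ_{22} = -0.2227 / 0.4973 = -0.448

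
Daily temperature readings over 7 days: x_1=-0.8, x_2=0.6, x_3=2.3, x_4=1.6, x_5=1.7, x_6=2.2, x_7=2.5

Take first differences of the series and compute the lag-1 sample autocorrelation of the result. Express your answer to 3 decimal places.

0.035

First differences Δx: 1.4, 1.7, -0.7, 0.1, 0.5, 0.3
Mean of differences = 0.5500
Numerator Σ(Δx_t−Δx̄)(Δx_{t+1}−Δx̄) = 0.1375
Denominator Σ(Δx_t−Δx̄)² = 3.8750
r_1(Δx) = 0.1375 / 3.8750 = 0.035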